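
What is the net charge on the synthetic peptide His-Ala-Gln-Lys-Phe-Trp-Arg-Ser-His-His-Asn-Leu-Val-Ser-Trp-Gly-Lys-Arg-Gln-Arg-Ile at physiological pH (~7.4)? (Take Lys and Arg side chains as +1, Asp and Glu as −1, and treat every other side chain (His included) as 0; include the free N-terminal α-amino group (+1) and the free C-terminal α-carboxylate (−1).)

+5

Positive (K, R): Lys4, Arg7, Lys17, Arg18, Arg20 → +5.
Negative (D, E): none → −0.
The N-terminus (+1) and C-terminus (−1) cancel.
Net charge = (+5) + (−0) = +5.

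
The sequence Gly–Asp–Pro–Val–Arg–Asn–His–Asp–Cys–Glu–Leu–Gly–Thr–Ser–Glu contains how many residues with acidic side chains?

4

The acidic residues are Asp (D) and Glu (E), whose side chains end in a carboxylate group.
Matching residues: Asp2, Asp8, Glu10, Glu15.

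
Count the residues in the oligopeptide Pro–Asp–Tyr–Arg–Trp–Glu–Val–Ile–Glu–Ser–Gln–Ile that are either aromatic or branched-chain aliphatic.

Aromatic: F, W, Y. Branched-chain aliphatic: I, L, V.
Aromatic residues here: Tyr3, Trp5 (2).
Branched-chain aliphatic residues here: Val7, Ile8, Ile12 (3).
The two groups share no amino acid, so total = 2 + 3 = 5.

5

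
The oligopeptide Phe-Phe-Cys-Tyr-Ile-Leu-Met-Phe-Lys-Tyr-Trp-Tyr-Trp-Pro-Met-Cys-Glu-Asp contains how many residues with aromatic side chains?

F, W, and Y each carry an aromatic ring on the side chain.
Matching residues: Phe1, Phe2, Tyr4, Phe8, Tyr10, Trp11, Tyr12, Trp13.

8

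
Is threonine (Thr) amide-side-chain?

Only N (asparagine) and Q (glutamine) carry a side-chain carboxamide.
Threonine is not in this group.

No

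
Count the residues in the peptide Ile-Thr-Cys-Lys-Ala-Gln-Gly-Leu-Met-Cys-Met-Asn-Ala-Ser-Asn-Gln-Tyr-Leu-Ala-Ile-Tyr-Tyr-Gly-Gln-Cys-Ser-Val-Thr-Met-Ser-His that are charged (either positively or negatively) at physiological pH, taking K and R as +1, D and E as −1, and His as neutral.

Charged side chains at pH ~7.4: K, R (positive); D, E (negative).
Matching residues: Lys4.

1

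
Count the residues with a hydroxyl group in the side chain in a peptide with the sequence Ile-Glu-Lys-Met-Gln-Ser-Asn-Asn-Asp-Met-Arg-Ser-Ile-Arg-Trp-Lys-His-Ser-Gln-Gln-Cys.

3

Serine (S), threonine (T), and tyrosine (Y) each carry a hydroxyl group on the side chain.
Matching residues: Ser6, Ser12, Ser18.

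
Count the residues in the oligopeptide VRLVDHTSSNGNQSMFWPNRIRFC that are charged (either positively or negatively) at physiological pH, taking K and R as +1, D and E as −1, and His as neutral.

4

Charged side chains at pH ~7.4: K, R (positive); D, E (negative).
Matching residues: R2, D5, R20, R22.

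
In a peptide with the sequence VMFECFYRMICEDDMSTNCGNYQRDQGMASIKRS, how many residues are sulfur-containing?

7

The sulfur-bearing residues are cysteine (–SH) and methionine (–S–CH₃).
Matching residues: M2, C5, M9, C11, M15, C19, M28.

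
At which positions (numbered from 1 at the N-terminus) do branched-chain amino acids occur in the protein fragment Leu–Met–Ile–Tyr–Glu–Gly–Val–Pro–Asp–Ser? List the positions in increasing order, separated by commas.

1, 3, 7

V, L, and I make up the branched-chain aliphatic group.
Matching residues: Leu1, Ile3, Val7.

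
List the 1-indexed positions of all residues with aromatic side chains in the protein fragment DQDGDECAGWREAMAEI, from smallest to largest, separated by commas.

F, W, and Y each carry an aromatic ring on the side chain.
Matching residues: W10.

10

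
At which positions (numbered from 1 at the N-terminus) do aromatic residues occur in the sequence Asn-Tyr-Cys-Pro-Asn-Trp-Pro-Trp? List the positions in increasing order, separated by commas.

2, 6, 8

F, W, and Y each carry an aromatic ring on the side chain.
Matching residues: Tyr2, Trp6, Trp8.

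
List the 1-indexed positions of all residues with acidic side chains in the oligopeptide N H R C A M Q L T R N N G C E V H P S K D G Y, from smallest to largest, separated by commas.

Only D (aspartate) and E (glutamate) carry a side-chain carboxylic acid.
Matching residues: E15, D21.

15, 21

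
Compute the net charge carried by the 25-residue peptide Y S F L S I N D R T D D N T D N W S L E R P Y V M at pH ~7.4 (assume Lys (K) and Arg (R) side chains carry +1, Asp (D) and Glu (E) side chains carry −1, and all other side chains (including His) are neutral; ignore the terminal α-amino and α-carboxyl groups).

Positive (K, R): R9, R21 → +2.
Negative (D, E): D8, D11, D12, D15, E20 → −5.
Net charge = (+2) + (−5) = −3.

-3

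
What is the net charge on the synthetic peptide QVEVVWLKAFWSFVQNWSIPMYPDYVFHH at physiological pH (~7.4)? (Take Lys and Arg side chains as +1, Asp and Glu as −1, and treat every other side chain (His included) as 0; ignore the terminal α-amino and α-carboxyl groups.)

Positive (K, R): K8 → +1.
Negative (D, E): E3, D24 → −2.
Net charge = (+1) + (−2) = −1.

-1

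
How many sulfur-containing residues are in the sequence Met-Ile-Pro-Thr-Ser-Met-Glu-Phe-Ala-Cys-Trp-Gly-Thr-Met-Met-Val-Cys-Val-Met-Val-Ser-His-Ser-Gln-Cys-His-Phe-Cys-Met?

10

The sulfur-bearing residues are cysteine (–SH) and methionine (–S–CH₃).
Matching residues: Met1, Met6, Cys10, Met14, Met15, Cys17, Met19, Cys25, Cys28, Met29.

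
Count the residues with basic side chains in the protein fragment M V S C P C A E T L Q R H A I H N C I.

K, R, and H are the three residues with basic side chains (ε-amine, guanidinium, and imidazole respectively).
Matching residues: R12, H13, H16.

3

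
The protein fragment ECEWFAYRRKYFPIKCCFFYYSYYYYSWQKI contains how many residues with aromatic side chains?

14

F, W, and Y each carry an aromatic ring on the side chain.
Matching residues: W4, F5, Y7, Y11, F12, F18, F19, Y20, Y21, Y23, Y24, Y25, Y26, W28.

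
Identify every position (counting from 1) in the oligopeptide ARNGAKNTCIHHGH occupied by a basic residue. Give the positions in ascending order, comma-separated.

Lysine (K), arginine (R), and histidine (H) have basic, nitrogen-containing side chains.
Matching residues: R2, K6, H11, H12, H14.

2, 6, 11, 12, 14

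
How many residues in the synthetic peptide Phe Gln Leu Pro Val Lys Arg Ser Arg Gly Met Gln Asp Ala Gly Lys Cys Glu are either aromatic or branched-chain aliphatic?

Aromatic: F, W, Y. Branched-chain aliphatic: I, L, V.
Aromatic residues here: Phe1 (1).
Branched-chain aliphatic residues here: Leu3, Val5 (2).
The two groups share no amino acid, so total = 1 + 2 = 3.

3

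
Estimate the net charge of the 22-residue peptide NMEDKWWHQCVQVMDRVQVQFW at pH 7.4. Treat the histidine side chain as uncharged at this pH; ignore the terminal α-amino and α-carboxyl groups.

-1

The side chains ionized at physiological pH are Lys/Arg (+1) and Asp/Glu (−1); with His treated as neutral, nothing else contributes.
Positive (K, R): K5, R16 → +2.
Negative (D, E): E3, D4, D15 → −3.
Net charge = (+2) + (−3) = −1.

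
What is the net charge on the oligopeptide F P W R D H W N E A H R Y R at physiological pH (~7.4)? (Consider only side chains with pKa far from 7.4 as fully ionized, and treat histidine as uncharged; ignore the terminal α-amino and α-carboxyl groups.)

Near pH 7.4, K and R contribute +1 each, D and E contribute −1 each, and every other side chain (His included, as stated) is uncharged.
Positive (K, R): R4, R12, R14 → +3.
Negative (D, E): D5, E9 → −2.
Net charge = (+3) + (−2) = +1.

+1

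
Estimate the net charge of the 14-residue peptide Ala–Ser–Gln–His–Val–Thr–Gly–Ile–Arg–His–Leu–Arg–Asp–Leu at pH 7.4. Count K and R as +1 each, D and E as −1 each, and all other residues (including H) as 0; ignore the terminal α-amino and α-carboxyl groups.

+1

Positive (K, R): Arg9, Arg12 → +2.
Negative (D, E): Asp13 → −1.
Net charge = (+2) + (−1) = +1.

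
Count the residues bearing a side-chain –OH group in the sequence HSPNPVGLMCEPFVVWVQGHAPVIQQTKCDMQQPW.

The –OH-bearing residues are Ser, Thr (aliphatic alcohols), and Tyr (phenol).
Matching residues: S2, T27.

2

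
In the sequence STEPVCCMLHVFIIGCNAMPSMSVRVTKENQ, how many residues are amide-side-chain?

3

Only N (asparagine) and Q (glutamine) carry a side-chain carboxamide.
Matching residues: N17, N30, Q31.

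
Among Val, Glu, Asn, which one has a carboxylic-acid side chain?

Glu

Only D (aspartate) and E (glutamate) carry a side-chain carboxylic acid.
Of the listed options, only Glu belongs to this group.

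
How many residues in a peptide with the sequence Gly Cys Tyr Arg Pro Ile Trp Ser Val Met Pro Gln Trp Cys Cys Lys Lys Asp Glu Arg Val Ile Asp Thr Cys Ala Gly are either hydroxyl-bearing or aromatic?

5

Hydroxyl-bearing: S, T, Y. Aromatic: F, W, Y.
Hydroxyl-bearing residues here: Tyr3, Ser8, Thr24 (3).
Aromatic residues here: Tyr3, Trp7, Trp13 (3).
Y is in both groups, so the 1 Y residue must not be double-counted.
Total = 3 + 3 − 1 = 5.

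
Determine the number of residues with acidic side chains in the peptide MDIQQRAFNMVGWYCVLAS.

Only D (aspartate) and E (glutamate) carry a side-chain carboxylic acid.
Matching residues: D2.

1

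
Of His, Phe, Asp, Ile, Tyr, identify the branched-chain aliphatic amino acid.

Ile

The BCAAs are Val, Leu, and Ile — aliphatic side chains with a branch point.
Of the listed options, only Ile belongs to this group.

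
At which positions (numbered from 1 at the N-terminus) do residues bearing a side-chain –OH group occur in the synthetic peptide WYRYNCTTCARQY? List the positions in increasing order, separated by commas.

The –OH-bearing residues are Ser, Thr (aliphatic alcohols), and Tyr (phenol).
Matching residues: Y2, Y4, T7, T8, Y13.

2, 4, 7, 8, 13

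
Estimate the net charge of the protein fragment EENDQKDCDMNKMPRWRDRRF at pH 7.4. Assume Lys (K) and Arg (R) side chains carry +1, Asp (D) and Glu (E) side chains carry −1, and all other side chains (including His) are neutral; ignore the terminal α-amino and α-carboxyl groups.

0

Positive (K, R): K6, K12, R15, R17, R19, R20 → +6.
Negative (D, E): E1, E2, D4, D7, D9, D18 → −6.
Net charge = (+6) + (−6) = 0.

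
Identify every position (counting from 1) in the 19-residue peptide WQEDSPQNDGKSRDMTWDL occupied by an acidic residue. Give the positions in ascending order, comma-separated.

Only D (aspartate) and E (glutamate) carry a side-chain carboxylic acid.
Matching residues: E3, D4, D9, D14, D18.

3, 4, 9, 14, 18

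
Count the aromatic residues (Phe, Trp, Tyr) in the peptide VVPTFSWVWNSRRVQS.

Matching residues: F5, W7, W9.

3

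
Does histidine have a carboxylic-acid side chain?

Only D (aspartate) and E (glutamate) carry a side-chain carboxylic acid.
Histidine is not in this group.

No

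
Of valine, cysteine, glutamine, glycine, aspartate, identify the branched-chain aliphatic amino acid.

Valine (V), leucine (L), and isoleucine (I) are the branched-chain amino acids.
Of the listed options, only valine belongs to this group.

valine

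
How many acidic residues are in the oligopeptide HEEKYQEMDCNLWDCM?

Only D (aspartate) and E (glutamate) carry a side-chain carboxylic acid.
Matching residues: E2, E3, E7, D9, D14.

5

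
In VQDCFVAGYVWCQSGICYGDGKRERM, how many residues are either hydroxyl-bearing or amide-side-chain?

Hydroxyl-bearing: S, T, Y. Amide-side-chain: N, Q.
Hydroxyl-bearing residues here: Y9, S14, Y18 (3).
Amide-side-chain residues here: Q2, Q13 (2).
The two groups share no amino acid, so total = 3 + 2 = 5.

5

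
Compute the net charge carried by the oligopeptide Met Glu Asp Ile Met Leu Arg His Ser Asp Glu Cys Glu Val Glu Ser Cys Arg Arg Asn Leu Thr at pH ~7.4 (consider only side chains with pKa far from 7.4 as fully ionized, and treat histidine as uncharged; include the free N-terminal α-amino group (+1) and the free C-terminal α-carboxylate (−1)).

-3

The side chains ionized at physiological pH are Lys/Arg (+1) and Asp/Glu (−1); with His treated as neutral, nothing else contributes.
Positive (K, R): Arg7, Arg18, Arg19 → +3.
Negative (D, E): Glu2, Asp3, Asp10, Glu11, Glu13, Glu15 → −6.
The N-terminus (+1) and C-terminus (−1) cancel.
Net charge = (+3) + (−6) = −3.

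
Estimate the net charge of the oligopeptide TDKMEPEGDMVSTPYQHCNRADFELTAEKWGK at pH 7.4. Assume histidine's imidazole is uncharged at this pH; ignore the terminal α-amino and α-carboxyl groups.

-3

The side chains ionized at physiological pH are Lys/Arg (+1) and Asp/Glu (−1); with His treated as neutral, nothing else contributes.
Positive (K, R): K3, R20, K29, K32 → +4.
Negative (D, E): D2, E5, E7, D9, D22, E24, E28 → −7.
Net charge = (+4) + (−7) = −3.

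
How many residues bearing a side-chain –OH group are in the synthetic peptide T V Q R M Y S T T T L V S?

The –OH-bearing residues are Ser, Thr (aliphatic alcohols), and Tyr (phenol).
Matching residues: T1, Y6, S7, T8, T9, T10, S13.

7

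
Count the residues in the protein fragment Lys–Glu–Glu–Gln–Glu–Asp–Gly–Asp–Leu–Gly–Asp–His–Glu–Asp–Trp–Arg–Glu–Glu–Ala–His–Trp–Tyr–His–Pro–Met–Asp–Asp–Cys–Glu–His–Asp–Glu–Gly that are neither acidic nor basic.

Acidic: D, E. Basic: K, R, H. All other residues are neither.
Matching residues: Gln4, Gly7, Leu9, Gly10, Trp15, Ala19, Trp21, Tyr22, Pro24, Met25, Cys28, Gly33.

12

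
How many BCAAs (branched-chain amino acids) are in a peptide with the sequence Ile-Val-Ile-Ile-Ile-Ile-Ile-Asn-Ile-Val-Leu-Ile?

The BCAAs are Val, Leu, and Ile — aliphatic side chains with a branch point.
Matching residues: Ile1, Val2, Ile3, Ile4, Ile5, Ile6, Ile7, Ile9, Val10, Leu11, Ile12.

11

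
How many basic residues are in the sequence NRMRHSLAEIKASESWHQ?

K, R, and H are the three residues with basic side chains (ε-amine, guanidinium, and imidazole respectively).
Matching residues: R2, R4, H5, K11, H17.

5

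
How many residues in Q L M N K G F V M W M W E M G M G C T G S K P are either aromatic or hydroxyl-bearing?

5

Aromatic: F, W, Y. Hydroxyl-bearing: S, T, Y.
Aromatic residues here: F7, W10, W12 (3).
Hydroxyl-bearing residues here: T19, S21 (2).
(Y belongs to both groups, but none appear in this sequence.) Total = 3 + 2 = 5.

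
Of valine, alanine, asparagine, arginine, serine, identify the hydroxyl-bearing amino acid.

Serine (S), threonine (T), and tyrosine (Y) each carry a hydroxyl group on the side chain.
Of the listed options, only serine belongs to this group.

serine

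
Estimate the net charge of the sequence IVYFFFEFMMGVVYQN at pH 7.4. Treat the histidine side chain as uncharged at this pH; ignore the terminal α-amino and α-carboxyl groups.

Near pH 7.4, K and R contribute +1 each, D and E contribute −1 each, and every other side chain (His included, as stated) is uncharged.
Positive (K, R): none → +0.
Negative (D, E): E7 → −1.
Net charge = (+0) + (−1) = −1.

-1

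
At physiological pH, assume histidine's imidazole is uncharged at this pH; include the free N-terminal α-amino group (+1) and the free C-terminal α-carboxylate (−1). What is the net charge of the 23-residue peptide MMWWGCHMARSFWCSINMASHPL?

+1

At pH ~7.4 the Lys and Arg side chains are protonated (+1), the Asp and Glu side chains are deprotonated (−1), and with His taken as neutral all other side chains carry no charge.
Positive (K, R): R10 → +1.
Negative (D, E): none → −0.
The N-terminus (+1) and C-terminus (−1) cancel.
Net charge = (+1) + (−0) = +1.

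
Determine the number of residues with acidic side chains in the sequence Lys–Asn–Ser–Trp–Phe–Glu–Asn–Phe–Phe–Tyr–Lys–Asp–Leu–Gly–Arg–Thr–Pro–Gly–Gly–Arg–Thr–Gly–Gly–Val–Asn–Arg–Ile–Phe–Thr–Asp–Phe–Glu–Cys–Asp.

Only D (aspartate) and E (glutamate) carry a side-chain carboxylic acid.
Matching residues: Glu6, Asp12, Asp30, Glu32, Asp34.

5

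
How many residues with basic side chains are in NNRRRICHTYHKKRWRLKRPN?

11

K, R, and H are the three residues with basic side chains (ε-amine, guanidinium, and imidazole respectively).
Matching residues: R3, R4, R5, H8, H11, K12, K13, R14, R16, K18, R19.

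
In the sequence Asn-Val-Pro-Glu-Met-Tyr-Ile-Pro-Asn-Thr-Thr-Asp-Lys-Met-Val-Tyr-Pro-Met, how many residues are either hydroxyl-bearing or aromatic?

4

Hydroxyl-bearing: S, T, Y. Aromatic: F, W, Y.
Hydroxyl-bearing residues here: Tyr6, Thr10, Thr11, Tyr16 (4).
Aromatic residues here: Tyr6, Tyr16 (2).
Y is in both groups, so the 2 Y residues must not be double-counted.
Total = 4 + 2 − 2 = 4.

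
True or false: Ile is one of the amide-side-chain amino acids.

False

Asparagine (N) and glutamine (Q) have uncharged amide side chains.
Isoleucine is not in this group.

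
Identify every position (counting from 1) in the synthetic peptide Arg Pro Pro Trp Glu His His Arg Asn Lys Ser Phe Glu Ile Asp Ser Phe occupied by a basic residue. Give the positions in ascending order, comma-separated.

1, 6, 7, 8, 10

Lysine (K), arginine (R), and histidine (H) have basic, nitrogen-containing side chains.
Matching residues: Arg1, His6, His7, Arg8, Lys10.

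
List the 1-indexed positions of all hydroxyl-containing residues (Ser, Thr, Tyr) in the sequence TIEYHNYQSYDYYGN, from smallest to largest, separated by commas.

1, 4, 7, 9, 10, 12, 13

Matching residues: T1, Y4, Y7, S9, Y10, Y12, Y13.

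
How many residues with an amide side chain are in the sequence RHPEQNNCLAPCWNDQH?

5

Asparagine (N) and glutamine (Q) have uncharged amide side chains.
Matching residues: Q5, N6, N7, N14, Q16.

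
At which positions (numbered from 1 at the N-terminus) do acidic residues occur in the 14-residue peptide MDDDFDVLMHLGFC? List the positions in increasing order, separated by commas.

2, 3, 4, 6

The acidic residues are Asp (D) and Glu (E), whose side chains end in a carboxylate group.
Matching residues: D2, D3, D4, D6.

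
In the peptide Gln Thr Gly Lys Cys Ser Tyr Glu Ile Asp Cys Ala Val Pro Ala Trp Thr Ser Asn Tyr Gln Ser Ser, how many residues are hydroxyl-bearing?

S, T, and Y are the three residues with a side-chain hydroxyl.
Matching residues: Thr2, Ser6, Tyr7, Thr17, Ser18, Tyr20, Ser22, Ser23.

8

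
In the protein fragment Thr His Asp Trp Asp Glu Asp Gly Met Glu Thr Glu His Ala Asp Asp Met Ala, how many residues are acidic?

8

The acidic residues are Asp (D) and Glu (E), whose side chains end in a carboxylate group.
Matching residues: Asp3, Asp5, Glu6, Asp7, Glu10, Glu12, Asp15, Asp16.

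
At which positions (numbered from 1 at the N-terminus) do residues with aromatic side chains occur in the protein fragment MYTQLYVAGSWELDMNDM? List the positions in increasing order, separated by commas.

Phenylalanine (F), tryptophan (W), and tyrosine (Y) have aromatic ring side chains.
Matching residues: Y2, Y6, W11.

2, 6, 11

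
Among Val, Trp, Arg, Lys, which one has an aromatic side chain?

The aromatic amino acids are Phe (F, benzyl), Trp (W, indole), and Tyr (Y, phenol).
Of the listed options, only Trp belongs to this group.

Trp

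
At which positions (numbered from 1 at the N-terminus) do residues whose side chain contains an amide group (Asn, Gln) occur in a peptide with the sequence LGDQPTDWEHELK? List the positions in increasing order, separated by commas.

Matching residues: Q4.

4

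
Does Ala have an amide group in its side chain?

The amide-side-chain residues are Asn (N) and Gln (Q).
Alanine is not in this group.

No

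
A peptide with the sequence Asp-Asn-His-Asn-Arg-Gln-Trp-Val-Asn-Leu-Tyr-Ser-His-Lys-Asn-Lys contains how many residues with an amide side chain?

The amide-side-chain residues are Asn (N) and Gln (Q).
Matching residues: Asn2, Asn4, Gln6, Asn9, Asn15.

5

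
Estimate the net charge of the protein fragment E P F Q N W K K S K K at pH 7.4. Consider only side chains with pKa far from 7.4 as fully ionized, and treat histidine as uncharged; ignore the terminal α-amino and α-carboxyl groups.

Near pH 7.4, K and R contribute +1 each, D and E contribute −1 each, and every other side chain (His included, as stated) is uncharged.
Positive (K, R): K7, K8, K10, K11 → +4.
Negative (D, E): E1 → −1.
Net charge = (+4) + (−1) = +3.

+3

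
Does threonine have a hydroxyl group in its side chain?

Serine (S), threonine (T), and tyrosine (Y) each carry a hydroxyl group on the side chain.
Threonine is in this group.

Yes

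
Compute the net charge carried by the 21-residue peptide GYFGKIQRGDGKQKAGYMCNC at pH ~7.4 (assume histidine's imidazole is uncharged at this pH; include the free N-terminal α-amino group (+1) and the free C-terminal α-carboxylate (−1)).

+3

At pH ~7.4 the Lys and Arg side chains are protonated (+1), the Asp and Glu side chains are deprotonated (−1), and with His taken as neutral all other side chains carry no charge.
Positive (K, R): K5, R8, K12, K14 → +4.
Negative (D, E): D10 → −1.
The N-terminus (+1) and C-terminus (−1) cancel.
Net charge = (+4) + (−1) = +3.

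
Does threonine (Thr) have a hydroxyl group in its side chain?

Yes

The –OH-bearing residues are Ser, Thr (aliphatic alcohols), and Tyr (phenol).
Threonine is in this group.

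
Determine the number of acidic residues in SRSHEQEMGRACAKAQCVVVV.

Aspartate (D) and glutamate (E) have carboxylic-acid side chains and are the acidic amino acids.
Matching residues: E5, E7.

2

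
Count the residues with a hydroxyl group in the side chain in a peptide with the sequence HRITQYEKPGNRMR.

Serine (S), threonine (T), and tyrosine (Y) each carry a hydroxyl group on the side chain.
Matching residues: T4, Y6.

2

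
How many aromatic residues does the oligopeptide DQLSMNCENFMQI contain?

The aromatic amino acids are Phe (F, benzyl), Trp (W, indole), and Tyr (Y, phenol).
Matching residues: F10.

1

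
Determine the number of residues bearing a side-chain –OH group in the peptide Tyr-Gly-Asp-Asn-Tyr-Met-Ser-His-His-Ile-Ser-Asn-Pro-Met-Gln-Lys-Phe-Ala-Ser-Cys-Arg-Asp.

5

Serine (S), threonine (T), and tyrosine (Y) each carry a hydroxyl group on the side chain.
Matching residues: Tyr1, Tyr5, Ser7, Ser11, Ser19.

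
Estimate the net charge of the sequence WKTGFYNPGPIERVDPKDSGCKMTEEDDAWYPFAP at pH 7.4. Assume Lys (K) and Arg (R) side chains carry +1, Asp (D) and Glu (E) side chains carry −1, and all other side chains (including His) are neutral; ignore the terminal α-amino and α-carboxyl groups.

Positive (K, R): K2, R13, K17, K22 → +4.
Negative (D, E): E12, D15, D18, E25, E26, D27, D28 → −7.
Net charge = (+4) + (−7) = −3.

-3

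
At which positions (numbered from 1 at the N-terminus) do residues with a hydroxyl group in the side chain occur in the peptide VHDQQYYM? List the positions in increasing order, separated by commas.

6, 7

S, T, and Y are the three residues with a side-chain hydroxyl.
Matching residues: Y6, Y7.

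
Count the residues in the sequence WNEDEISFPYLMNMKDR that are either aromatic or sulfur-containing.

Aromatic: F, W, Y. Sulfur-containing: C, M.
Aromatic residues here: W1, F8, Y10 (3).
Sulfur-containing residues here: M12, M14 (2).
The two groups share no amino acid, so total = 3 + 2 = 5.

5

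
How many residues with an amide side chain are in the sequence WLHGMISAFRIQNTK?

2

Only N (asparagine) and Q (glutamine) carry a side-chain carboxamide.
Matching residues: Q12, N13.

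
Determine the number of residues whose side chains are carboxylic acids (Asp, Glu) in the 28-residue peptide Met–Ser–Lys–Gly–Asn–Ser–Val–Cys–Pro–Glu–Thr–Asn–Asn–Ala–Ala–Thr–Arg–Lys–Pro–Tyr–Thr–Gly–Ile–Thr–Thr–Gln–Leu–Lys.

Matching residues: Glu10.

1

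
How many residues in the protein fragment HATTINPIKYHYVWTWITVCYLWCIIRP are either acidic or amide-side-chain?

Acidic: D, E. Amide-side-chain: N, Q.
Acidic residues here: none (0).
Amide-side-chain residues here: N6 (1).
The two groups share no amino acid, so total = 0 + 1 = 1.

1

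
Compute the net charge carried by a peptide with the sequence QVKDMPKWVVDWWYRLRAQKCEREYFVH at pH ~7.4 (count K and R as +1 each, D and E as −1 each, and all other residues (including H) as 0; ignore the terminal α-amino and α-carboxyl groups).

+2

Positive (K, R): K3, K7, R15, R17, K20, R23 → +6.
Negative (D, E): D4, D11, E22, E24 → −4.
Net charge = (+6) + (−4) = +2.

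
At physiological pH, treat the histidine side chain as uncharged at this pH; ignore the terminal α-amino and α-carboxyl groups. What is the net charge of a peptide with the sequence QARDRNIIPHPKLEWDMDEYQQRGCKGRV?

The side chains ionized at physiological pH are Lys/Arg (+1) and Asp/Glu (−1); with His treated as neutral, nothing else contributes.
Positive (K, R): R3, R5, K12, R23, K26, R28 → +6.
Negative (D, E): D4, E14, D16, D18, E19 → −5.
Net charge = (+6) + (−5) = +1.

+1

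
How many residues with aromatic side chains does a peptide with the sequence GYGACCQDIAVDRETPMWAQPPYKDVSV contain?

3

The aromatic amino acids are Phe (F, benzyl), Trp (W, indole), and Tyr (Y, phenol).
Matching residues: Y2, W18, Y23.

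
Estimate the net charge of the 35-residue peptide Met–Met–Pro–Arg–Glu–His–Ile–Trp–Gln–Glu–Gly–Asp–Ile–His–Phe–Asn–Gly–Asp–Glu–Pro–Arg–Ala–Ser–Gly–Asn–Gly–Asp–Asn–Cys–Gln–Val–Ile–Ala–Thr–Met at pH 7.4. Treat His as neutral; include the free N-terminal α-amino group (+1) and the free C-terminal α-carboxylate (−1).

At pH ~7.4 the Lys and Arg side chains are protonated (+1), the Asp and Glu side chains are deprotonated (−1), and with His taken as neutral all other side chains carry no charge.
Positive (K, R): Arg4, Arg21 → +2.
Negative (D, E): Glu5, Glu10, Asp12, Asp18, Glu19, Asp27 → −6.
The N-terminus (+1) and C-terminus (−1) cancel.
Net charge = (+2) + (−6) = −4.

-4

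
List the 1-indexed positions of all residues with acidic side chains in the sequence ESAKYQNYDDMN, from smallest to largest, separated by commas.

1, 9, 10

Only D (aspartate) and E (glutamate) carry a side-chain carboxylic acid.
Matching residues: E1, D9, D10.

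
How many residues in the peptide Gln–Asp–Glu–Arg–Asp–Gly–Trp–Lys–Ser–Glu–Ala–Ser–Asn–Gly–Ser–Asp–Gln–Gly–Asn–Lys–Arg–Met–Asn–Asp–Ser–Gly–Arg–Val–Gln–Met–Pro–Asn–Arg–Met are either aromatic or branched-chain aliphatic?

2

Aromatic: F, W, Y. Branched-chain aliphatic: I, L, V.
Aromatic residues here: Trp7 (1).
Branched-chain aliphatic residues here: Val28 (1).
The two groups share no amino acid, so total = 1 + 1 = 2.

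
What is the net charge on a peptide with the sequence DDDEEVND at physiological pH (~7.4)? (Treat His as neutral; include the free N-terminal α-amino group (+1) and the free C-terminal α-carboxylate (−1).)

-6

At pH ~7.4 the Lys and Arg side chains are protonated (+1), the Asp and Glu side chains are deprotonated (−1), and with His taken as neutral all other side chains carry no charge.
Positive (K, R): none → +0.
Negative (D, E): D1, D2, D3, E4, E5, D8 → −6.
The N-terminus (+1) and C-terminus (−1) cancel.
Net charge = (+0) + (−6) = −6.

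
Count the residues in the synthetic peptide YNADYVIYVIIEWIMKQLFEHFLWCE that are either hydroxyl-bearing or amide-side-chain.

Hydroxyl-bearing: S, T, Y. Amide-side-chain: N, Q.
Hydroxyl-bearing residues here: Y1, Y5, Y8 (3).
Amide-side-chain residues here: N2, Q17 (2).
The two groups share no amino acid, so total = 3 + 2 = 5.

5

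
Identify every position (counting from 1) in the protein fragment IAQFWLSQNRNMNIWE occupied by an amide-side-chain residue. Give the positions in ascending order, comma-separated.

The amide-side-chain residues are Asn (N) and Gln (Q).
Matching residues: Q3, Q8, N9, N11, N13.

3, 8, 9, 11, 13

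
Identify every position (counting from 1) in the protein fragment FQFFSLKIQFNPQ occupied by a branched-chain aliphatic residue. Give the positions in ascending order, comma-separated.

The BCAAs are Val, Leu, and Ile — aliphatic side chains with a branch point.
Matching residues: L6, I8.

6, 8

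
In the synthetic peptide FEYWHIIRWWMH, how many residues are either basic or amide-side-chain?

3

Basic: H, K, R. Amide-side-chain: N, Q.
Basic residues here: H5, R8, H12 (3).
Amide-side-chain residues here: none (0).
The two groups share no amino acid, so total = 3 + 0 = 3.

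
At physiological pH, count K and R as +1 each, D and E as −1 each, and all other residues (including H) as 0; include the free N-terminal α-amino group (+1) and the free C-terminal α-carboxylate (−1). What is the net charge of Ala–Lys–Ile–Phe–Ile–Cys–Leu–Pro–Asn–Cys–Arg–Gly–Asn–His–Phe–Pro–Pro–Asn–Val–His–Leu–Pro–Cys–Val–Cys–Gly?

Positive (K, R): Lys2, Arg11 → +2.
Negative (D, E): none → −0.
The N-terminus (+1) and C-terminus (−1) cancel.
Net charge = (+2) + (−0) = +2.

+2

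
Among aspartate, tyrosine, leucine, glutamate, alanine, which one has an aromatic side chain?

F, W, and Y each carry an aromatic ring on the side chain.
Of the listed options, only tyrosine belongs to this group.

tyrosine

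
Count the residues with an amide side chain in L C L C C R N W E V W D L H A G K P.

The amide-side-chain residues are Asn (N) and Gln (Q).
Matching residues: N7.

1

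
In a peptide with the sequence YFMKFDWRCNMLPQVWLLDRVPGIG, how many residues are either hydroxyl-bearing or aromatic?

Hydroxyl-bearing: S, T, Y. Aromatic: F, W, Y.
Hydroxyl-bearing residues here: Y1 (1).
Aromatic residues here: Y1, F2, F5, W7, W16 (5).
Y is in both groups, so the 1 Y residue must not be double-counted.
Total = 1 + 5 − 1 = 5.

5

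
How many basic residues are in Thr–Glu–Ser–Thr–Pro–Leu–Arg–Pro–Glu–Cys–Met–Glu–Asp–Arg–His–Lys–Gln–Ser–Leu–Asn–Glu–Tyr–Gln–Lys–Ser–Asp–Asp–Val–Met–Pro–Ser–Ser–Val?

5

K, R, and H are the three residues with basic side chains (ε-amine, guanidinium, and imidazole respectively).
Matching residues: Arg7, Arg14, His15, Lys16, Lys24.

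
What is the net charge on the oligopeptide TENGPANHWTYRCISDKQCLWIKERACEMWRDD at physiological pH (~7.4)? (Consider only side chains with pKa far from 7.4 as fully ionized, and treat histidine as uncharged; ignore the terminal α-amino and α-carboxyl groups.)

At pH ~7.4 the Lys and Arg side chains are protonated (+1), the Asp and Glu side chains are deprotonated (−1), and with His taken as neutral all other side chains carry no charge.
Positive (K, R): R12, K17, K23, R25, R31 → +5.
Negative (D, E): E2, D16, E24, E28, D32, D33 → −6.
Net charge = (+5) + (−6) = −1.

-1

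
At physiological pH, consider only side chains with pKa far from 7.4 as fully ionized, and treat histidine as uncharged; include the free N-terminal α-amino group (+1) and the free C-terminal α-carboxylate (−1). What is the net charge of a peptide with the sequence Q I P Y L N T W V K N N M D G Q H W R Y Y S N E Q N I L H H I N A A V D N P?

-1

At pH ~7.4 the Lys and Arg side chains are protonated (+1), the Asp and Glu side chains are deprotonated (−1), and with His taken as neutral all other side chains carry no charge.
Positive (K, R): K10, R19 → +2.
Negative (D, E): D14, E24, D36 → −3.
The N-terminus (+1) and C-terminus (−1) cancel.
Net charge = (+2) + (−3) = −1.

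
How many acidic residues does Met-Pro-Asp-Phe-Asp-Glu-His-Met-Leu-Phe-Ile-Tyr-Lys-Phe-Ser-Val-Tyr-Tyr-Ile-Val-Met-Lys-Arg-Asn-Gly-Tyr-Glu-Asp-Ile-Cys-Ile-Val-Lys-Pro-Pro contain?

Aspartate (D) and glutamate (E) have carboxylic-acid side chains and are the acidic amino acids.
Matching residues: Asp3, Asp5, Glu6, Glu27, Asp28.

5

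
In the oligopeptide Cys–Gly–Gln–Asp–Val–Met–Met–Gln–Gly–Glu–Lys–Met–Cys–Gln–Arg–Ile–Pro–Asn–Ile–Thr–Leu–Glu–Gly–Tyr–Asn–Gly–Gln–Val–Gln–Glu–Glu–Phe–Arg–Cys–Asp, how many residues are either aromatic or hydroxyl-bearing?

3

Aromatic: F, W, Y. Hydroxyl-bearing: S, T, Y.
Aromatic residues here: Tyr24, Phe32 (2).
Hydroxyl-bearing residues here: Thr20, Tyr24 (2).
Y is in both groups, so the 1 Y residue must not be double-counted.
Total = 2 + 2 − 1 = 3.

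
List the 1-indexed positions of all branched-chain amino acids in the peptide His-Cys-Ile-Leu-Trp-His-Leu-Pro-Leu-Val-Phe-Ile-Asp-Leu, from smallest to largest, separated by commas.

3, 4, 7, 9, 10, 12, 14

Valine (V), leucine (L), and isoleucine (I) are the branched-chain amino acids.
Matching residues: Ile3, Leu4, Leu7, Leu9, Val10, Ile12, Leu14.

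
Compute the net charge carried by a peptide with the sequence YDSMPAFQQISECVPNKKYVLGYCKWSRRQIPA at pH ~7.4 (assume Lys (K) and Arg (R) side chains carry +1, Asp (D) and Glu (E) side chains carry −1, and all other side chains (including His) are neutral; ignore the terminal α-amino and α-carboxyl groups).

+3

Positive (K, R): K17, K18, K25, R28, R29 → +5.
Negative (D, E): D2, E12 → −2.
Net charge = (+5) + (−2) = +3.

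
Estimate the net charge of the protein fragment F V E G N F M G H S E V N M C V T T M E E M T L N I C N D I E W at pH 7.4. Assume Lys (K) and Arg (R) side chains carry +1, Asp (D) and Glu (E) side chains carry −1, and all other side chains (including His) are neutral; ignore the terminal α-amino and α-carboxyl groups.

Positive (K, R): none → +0.
Negative (D, E): E3, E11, E20, E21, D29, E31 → −6.
Net charge = (+0) + (−6) = −6.

-6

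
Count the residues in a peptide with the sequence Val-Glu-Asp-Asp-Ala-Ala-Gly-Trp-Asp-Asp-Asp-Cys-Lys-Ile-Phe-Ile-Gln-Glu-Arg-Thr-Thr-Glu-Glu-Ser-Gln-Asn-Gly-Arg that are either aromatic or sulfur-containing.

3

Aromatic: F, W, Y. Sulfur-containing: C, M.
Aromatic residues here: Trp8, Phe15 (2).
Sulfur-containing residues here: Cys12 (1).
The two groups share no amino acid, so total = 2 + 1 = 3.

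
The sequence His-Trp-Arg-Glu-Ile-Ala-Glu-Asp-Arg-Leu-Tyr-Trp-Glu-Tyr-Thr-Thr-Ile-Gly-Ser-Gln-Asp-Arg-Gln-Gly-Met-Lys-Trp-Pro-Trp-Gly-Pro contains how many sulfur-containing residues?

Cysteine (C, thiol) and methionine (M, thioether) are the two sulfur-containing amino acids.
Matching residues: Met25.

1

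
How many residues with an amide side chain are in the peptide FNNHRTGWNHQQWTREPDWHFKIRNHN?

The amide-side-chain residues are Asn (N) and Gln (Q).
Matching residues: N2, N3, N9, Q11, Q12, N25, N27.

7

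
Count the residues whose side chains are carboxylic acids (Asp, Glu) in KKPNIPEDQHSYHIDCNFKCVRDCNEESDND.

8

Matching residues: E7, D8, D15, D23, E26, E27, D29, D31.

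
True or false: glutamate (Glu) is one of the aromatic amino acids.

False

F, W, and Y each carry an aromatic ring on the side chain.
Glutamate is not in this group.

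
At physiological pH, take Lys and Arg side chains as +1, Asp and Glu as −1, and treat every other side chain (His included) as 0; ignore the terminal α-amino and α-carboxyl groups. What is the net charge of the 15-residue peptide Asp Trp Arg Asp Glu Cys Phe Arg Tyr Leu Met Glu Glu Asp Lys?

Positive (K, R): Arg3, Arg8, Lys15 → +3.
Negative (D, E): Asp1, Asp4, Glu5, Glu12, Glu13, Asp14 → −6.
Net charge = (+3) + (−6) = −3.

-3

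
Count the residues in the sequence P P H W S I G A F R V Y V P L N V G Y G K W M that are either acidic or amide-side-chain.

1

Acidic: D, E. Amide-side-chain: N, Q.
Acidic residues here: none (0).
Amide-side-chain residues here: N16 (1).
The two groups share no amino acid, so total = 0 + 1 = 1.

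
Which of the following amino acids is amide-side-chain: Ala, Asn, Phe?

Asn

The amide-side-chain residues are Asn (N) and Gln (Q).
Of the listed options, only Asn belongs to this group.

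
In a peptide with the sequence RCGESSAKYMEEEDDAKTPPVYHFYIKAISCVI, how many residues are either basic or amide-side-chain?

Basic: H, K, R. Amide-side-chain: N, Q.
Basic residues here: R1, K8, K17, H23, K27 (5).
Amide-side-chain residues here: none (0).
The two groups share no amino acid, so total = 5 + 0 = 5.

5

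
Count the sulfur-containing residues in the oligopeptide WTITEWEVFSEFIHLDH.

The sulfur-bearing residues are cysteine (–SH) and methionine (–S–CH₃).
None of the 17 residues belong to this group.

0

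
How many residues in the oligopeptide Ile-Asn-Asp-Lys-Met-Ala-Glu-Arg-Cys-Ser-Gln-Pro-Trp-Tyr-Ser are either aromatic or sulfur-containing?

Aromatic: F, W, Y. Sulfur-containing: C, M.
Aromatic residues here: Trp13, Tyr14 (2).
Sulfur-containing residues here: Met5, Cys9 (2).
The two groups share no amino acid, so total = 2 + 2 = 4.

4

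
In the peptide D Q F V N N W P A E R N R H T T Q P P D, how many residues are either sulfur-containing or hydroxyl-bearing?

2

Sulfur-containing: C, M. Hydroxyl-bearing: S, T, Y.
Sulfur-containing residues here: none (0).
Hydroxyl-bearing residues here: T15, T16 (2).
The two groups share no amino acid, so total = 0 + 2 = 2.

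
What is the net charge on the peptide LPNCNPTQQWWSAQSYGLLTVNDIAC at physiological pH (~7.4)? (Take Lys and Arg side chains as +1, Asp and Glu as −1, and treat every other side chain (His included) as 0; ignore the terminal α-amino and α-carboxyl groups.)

Positive (K, R): none → +0.
Negative (D, E): D23 → −1.
Net charge = (+0) + (−1) = −1.

-1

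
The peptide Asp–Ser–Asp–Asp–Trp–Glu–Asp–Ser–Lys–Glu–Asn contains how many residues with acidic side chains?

Aspartate (D) and glutamate (E) have carboxylic-acid side chains and are the acidic amino acids.
Matching residues: Asp1, Asp3, Asp4, Glu6, Asp7, Glu10.

6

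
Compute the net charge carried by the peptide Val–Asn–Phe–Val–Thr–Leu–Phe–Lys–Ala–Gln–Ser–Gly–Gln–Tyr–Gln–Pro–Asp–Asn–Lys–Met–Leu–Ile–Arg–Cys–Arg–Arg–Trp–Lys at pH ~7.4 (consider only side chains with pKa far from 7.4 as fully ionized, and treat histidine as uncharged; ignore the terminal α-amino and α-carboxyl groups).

At pH ~7.4 the Lys and Arg side chains are protonated (+1), the Asp and Glu side chains are deprotonated (−1), and with His taken as neutral all other side chains carry no charge.
Positive (K, R): Lys8, Lys19, Arg23, Arg25, Arg26, Lys28 → +6.
Negative (D, E): Asp17 → −1.
Net charge = (+6) + (−1) = +5.

+5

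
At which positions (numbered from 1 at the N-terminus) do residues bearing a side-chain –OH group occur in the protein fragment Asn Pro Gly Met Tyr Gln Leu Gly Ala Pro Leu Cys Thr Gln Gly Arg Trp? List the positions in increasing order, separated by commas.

S, T, and Y are the three residues with a side-chain hydroxyl.
Matching residues: Tyr5, Thr13.

5, 13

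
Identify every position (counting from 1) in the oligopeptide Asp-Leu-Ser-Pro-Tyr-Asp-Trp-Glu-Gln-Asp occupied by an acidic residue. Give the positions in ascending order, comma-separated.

1, 6, 8, 10

Aspartate (D) and glutamate (E) have carboxylic-acid side chains and are the acidic amino acids.
Matching residues: Asp1, Asp6, Glu8, Asp10.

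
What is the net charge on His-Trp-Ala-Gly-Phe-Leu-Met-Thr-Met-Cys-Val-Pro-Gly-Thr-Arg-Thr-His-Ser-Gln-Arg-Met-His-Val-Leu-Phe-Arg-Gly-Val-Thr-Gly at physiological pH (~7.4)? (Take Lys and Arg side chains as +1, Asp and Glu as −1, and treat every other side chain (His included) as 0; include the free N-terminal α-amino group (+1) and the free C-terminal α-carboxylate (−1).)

Positive (K, R): Arg15, Arg20, Arg26 → +3.
Negative (D, E): none → −0.
The N-terminus (+1) and C-terminus (−1) cancel.
Net charge = (+3) + (−0) = +3.

+3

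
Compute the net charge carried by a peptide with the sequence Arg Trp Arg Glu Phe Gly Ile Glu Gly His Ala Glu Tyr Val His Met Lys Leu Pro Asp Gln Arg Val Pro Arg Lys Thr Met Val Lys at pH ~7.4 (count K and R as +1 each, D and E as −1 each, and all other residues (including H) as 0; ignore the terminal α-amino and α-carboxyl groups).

+3

Positive (K, R): Arg1, Arg3, Lys17, Arg22, Arg25, Lys26, Lys30 → +7.
Negative (D, E): Glu4, Glu8, Glu12, Asp20 → −4.
Net charge = (+7) + (−4) = +3.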